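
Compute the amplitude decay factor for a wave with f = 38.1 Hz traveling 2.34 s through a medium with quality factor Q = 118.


pi*f*t/Q = pi*38.1*2.34/118 = 2.373606
A/A0 = exp(-2.373606) = 0.093144

0.093144


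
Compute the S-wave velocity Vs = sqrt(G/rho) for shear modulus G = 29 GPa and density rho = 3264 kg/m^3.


Convert G to Pa: G = 29e9 Pa
Compute G/rho = 29e9 / 3264 = 8884803.9216
Vs = sqrt(8884803.9216) = 2980.74 m/s

2980.74


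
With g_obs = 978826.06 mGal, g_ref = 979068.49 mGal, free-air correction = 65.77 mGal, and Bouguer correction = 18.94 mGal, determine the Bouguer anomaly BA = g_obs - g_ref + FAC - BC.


BA = g_obs - g_ref + FAC - BC
= 978826.06 - 979068.49 + 65.77 - 18.94
= -195.6 mGal

-195.6


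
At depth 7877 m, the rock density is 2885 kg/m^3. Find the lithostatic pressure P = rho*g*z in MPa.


P = rho * g * z / 1e6
= 2885 * 9.81 * 7877 / 1e6
= 222933672.45 / 1e6
= 222.9337 MPa

222.9337


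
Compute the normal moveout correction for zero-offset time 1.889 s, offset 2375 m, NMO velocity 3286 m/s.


x/Vnmo = 2375/3286 = 0.722763
(x/Vnmo)^2 = 0.522387
t0^2 = 3.568321
sqrt(3.568321 + 0.522387) = 2.02255
dt = 2.02255 - 1.889 = 0.13355

0.13355


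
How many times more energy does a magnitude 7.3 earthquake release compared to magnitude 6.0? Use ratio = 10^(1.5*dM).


M2 - M1 = 7.3 - 6.0 = 1.3
1.5 * 1.3 = 1.95
ratio = 10^1.95 = 89.13

89.13


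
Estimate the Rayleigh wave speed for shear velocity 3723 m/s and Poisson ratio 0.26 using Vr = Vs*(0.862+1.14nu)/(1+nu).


Numerator factor = 0.862 + 1.14*0.26 = 1.1584
Denominator = 1 + 0.26 = 1.26
Vr = 3723 * 1.1584 / 1.26 = 3422.8 m/s

3422.8


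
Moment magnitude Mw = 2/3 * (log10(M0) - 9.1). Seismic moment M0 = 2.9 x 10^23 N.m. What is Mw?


log10(M0) = log10(2.9 x 10^23) = 23.4624
Mw = 2/3 * (23.4624 - 9.1)
= 2/3 * 14.3624
= 9.57

9.57


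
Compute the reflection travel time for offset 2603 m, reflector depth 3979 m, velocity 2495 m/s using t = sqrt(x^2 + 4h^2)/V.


x^2 + 4h^2 = 2603^2 + 4*3979^2 = 6775609 + 63329764 = 70105373
sqrt(70105373) = 8372.8951
t = 8372.8951 / 2495 = 3.3559 s

3.3559


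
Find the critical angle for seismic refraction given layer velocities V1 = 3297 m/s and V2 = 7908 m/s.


V1/V2 = 3297/7908 = 0.41692
theta_c = arcsin(0.41692) = 24.6403 degrees

24.6403


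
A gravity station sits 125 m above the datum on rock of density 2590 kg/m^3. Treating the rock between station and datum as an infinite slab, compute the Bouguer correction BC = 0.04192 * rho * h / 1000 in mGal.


BC = 0.04192 * rho * h / 1000
= 0.04192 * 2590 * 125 / 1000
= 13.5716 mGal

13.5716


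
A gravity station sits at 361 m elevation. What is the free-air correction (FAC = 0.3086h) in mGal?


FAC = 0.3086 * h
= 0.3086 * 361
= 111.4046 mGal

111.4046


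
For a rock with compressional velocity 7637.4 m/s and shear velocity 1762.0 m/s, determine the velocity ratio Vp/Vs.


Vp/Vs = 7637.4 / 1762.0
= 4.3345

4.3345


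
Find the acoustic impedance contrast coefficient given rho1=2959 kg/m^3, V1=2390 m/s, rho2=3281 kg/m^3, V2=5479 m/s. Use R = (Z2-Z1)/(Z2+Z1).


Z1 = 2959 * 2390 = 7072010
Z2 = 3281 * 5479 = 17976599
R = (17976599 - 7072010) / (17976599 + 7072010) = 10904589 / 25048609 = 0.4353

0.4353


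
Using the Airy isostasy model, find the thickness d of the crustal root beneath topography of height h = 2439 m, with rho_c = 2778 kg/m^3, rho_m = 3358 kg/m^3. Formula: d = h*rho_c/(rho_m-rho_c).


rho_m - rho_c = 3358 - 2778 = 580
d = 2439 * 2778 / 580
= 6775542 / 580
= 11681.97 m

11681.97


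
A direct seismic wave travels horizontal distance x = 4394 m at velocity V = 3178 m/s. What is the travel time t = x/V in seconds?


t = x / V
= 4394 / 3178
= 1.3826 s

1.3826


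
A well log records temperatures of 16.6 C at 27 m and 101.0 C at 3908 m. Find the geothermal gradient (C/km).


dT = 101.0 - 16.6 = 84.4 C
dz = 3908 - 27 = 3881 m
gradient = dT/dz * 1000 = 84.4/3881 * 1000 = 21.747 C/km

21.747


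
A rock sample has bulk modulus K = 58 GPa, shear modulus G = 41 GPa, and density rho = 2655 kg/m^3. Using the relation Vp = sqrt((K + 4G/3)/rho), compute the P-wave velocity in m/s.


First compute the effective modulus:
K + 4G/3 = 58e9 + 4*41e9/3 = 112666666666.67 Pa
Then divide by density:
112666666666.67 / 2655 = 42435655.995 Pa/(kg/m^3)
Take the square root:
Vp = sqrt(42435655.995) = 6514.27 m/s

6514.27


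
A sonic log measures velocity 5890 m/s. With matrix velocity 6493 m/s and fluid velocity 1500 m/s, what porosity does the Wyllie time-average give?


1/V - 1/Vm = 1/5890 - 1/6493 = 1.577e-05
1/Vf - 1/Vm = 1/1500 - 1/6493 = 0.00051265
phi = 1.577e-05 / 0.00051265 = 0.0308

0.0308


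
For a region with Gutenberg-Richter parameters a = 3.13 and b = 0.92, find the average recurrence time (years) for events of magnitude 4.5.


log10(N) = 3.13 - 0.92*4.5 = -1.01
N = 10^-1.01 = 0.097724
T = 1/N = 1/0.097724 = 10.2329 years

10.2329


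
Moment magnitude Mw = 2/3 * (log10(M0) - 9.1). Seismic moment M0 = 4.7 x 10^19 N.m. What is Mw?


log10(M0) = log10(4.7 x 10^19) = 19.6721
Mw = 2/3 * (19.6721 - 9.1)
= 2/3 * 10.5721
= 7.05

7.05


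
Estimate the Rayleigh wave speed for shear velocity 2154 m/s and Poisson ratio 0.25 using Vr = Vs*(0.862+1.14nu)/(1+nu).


Numerator factor = 0.862 + 1.14*0.25 = 1.147
Denominator = 1 + 0.25 = 1.25
Vr = 2154 * 1.147 / 1.25 = 1976.51 m/s

1976.51


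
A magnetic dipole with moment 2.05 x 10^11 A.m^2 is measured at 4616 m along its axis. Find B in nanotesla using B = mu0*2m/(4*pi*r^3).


m = 2.05 x 10^11 = 205000000000 A.m^2
2m = 410000000000 A.m^2
r^3 = 4616^3 = 98355216896
B = (4pi*10^-7) * 410000000000 / (4*pi * 98355216896) * 1e9
= 515221.195189 / 1235968107370.82 * 1e9
= 416.8564 nT

416.8564


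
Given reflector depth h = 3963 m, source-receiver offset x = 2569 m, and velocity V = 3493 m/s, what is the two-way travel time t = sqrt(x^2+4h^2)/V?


x^2 + 4h^2 = 2569^2 + 4*3963^2 = 6599761 + 62821476 = 69421237
sqrt(69421237) = 8331.9408
t = 8331.9408 / 3493 = 2.3853 s

2.3853


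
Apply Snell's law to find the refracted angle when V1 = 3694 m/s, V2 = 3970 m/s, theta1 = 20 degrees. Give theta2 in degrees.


sin(theta1) = sin(20 deg) = 0.34202
sin(theta2) = V2/V1 * sin(theta1) = 3970/3694 * 0.34202 = 0.367574
theta2 = arcsin(0.367574) = 21.5661 degrees

21.5661


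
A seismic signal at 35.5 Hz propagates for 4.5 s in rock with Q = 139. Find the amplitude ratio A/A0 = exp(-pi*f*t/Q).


pi*f*t/Q = pi*35.5*4.5/139 = 3.610571
A/A0 = exp(-3.610571) = 0.027036

0.027036


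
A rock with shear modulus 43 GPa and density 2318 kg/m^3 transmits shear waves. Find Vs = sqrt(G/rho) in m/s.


Convert G to Pa: G = 43e9 Pa
Compute G/rho = 43e9 / 2318 = 18550474.547
Vs = sqrt(18550474.547) = 4307.03 m/s

4307.03


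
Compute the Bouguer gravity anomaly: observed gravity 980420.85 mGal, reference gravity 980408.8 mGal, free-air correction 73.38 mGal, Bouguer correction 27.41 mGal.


BA = g_obs - g_ref + FAC - BC
= 980420.85 - 980408.8 + 73.38 - 27.41
= 58.02 mGal

58.02


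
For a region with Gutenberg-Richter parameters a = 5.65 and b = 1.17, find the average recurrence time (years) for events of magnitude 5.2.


log10(N) = 5.65 - 1.17*5.2 = -0.434
N = 10^-0.434 = 0.368129
T = 1/N = 1/0.368129 = 2.7164 years

2.7164


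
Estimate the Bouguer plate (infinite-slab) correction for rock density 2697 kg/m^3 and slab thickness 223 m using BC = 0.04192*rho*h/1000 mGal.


BC = 0.04192 * rho * h / 1000
= 0.04192 * 2697 * 223 / 1000
= 25.212 mGal

25.212


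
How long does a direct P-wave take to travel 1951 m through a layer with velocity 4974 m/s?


t = x / V
= 1951 / 4974
= 0.3922 s

0.3922


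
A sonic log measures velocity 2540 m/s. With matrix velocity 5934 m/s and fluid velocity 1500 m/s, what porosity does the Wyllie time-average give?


1/V - 1/Vm = 1/2540 - 1/5934 = 0.00022518
1/Vf - 1/Vm = 1/1500 - 1/5934 = 0.00049815
phi = 0.00022518 / 0.00049815 = 0.452

0.452


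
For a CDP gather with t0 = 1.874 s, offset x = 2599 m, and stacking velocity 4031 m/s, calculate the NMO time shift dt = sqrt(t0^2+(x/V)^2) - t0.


x/Vnmo = 2599/4031 = 0.644753
(x/Vnmo)^2 = 0.415707
t0^2 = 3.511876
sqrt(3.511876 + 0.415707) = 1.981813
dt = 1.981813 - 1.874 = 0.107813

0.107813


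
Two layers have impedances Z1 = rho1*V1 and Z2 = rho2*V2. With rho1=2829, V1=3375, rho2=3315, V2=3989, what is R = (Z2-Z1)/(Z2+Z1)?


Z1 = 2829 * 3375 = 9547875
Z2 = 3315 * 3989 = 13223535
R = (13223535 - 9547875) / (13223535 + 9547875) = 3675660 / 22771410 = 0.1614

0.1614


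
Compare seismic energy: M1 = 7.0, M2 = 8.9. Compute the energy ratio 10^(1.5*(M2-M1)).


M2 - M1 = 8.9 - 7.0 = 1.9
1.5 * 1.9 = 2.85
ratio = 10^2.85 = 707.95

707.95


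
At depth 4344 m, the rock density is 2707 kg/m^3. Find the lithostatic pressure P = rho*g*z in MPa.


P = rho * g * z / 1e6
= 2707 * 9.81 * 4344 / 1e6
= 115357830.48 / 1e6
= 115.3578 MPa

115.3578


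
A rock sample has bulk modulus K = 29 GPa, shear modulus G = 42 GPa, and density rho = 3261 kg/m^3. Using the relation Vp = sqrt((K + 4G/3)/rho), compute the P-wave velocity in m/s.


First compute the effective modulus:
K + 4G/3 = 29e9 + 4*42e9/3 = 85000000000.0 Pa
Then divide by density:
85000000000.0 / 3261 = 26065624.0417 Pa/(kg/m^3)
Take the square root:
Vp = sqrt(26065624.0417) = 5105.45 m/s

5105.45


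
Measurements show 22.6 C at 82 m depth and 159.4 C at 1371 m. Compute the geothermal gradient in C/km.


dT = 159.4 - 22.6 = 136.8 C
dz = 1371 - 82 = 1289 m
gradient = dT/dz * 1000 = 136.8/1289 * 1000 = 106.1288 C/km

106.1288


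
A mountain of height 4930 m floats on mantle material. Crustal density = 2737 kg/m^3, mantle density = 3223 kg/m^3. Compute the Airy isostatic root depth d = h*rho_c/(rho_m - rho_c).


rho_m - rho_c = 3223 - 2737 = 486
d = 4930 * 2737 / 486
= 13493410 / 486
= 27764.22 m

27764.22


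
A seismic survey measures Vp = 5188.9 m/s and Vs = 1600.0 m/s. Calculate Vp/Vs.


Vp/Vs = 5188.9 / 1600.0
= 3.2431

3.2431


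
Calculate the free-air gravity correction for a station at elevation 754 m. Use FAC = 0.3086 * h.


FAC = 0.3086 * h
= 0.3086 * 754
= 232.6844 mGal

232.6844


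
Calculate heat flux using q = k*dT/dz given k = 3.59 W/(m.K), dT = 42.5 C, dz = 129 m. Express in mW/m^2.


q = k * dT / dz * 1000
= 3.59 * 42.5 / 129 * 1000
= 1.182752 * 1000
= 1182.7519 mW/m^2

1182.7519


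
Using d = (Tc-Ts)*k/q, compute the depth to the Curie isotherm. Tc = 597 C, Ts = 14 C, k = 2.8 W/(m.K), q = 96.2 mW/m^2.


T_Curie - T_surf = 597 - 14 = 583 C
Convert q to W/m^2: 96.2 mW/m^2 = 0.0962 W/m^2
d = 583 * 2.8 / 0.0962 = 16968.81 m

16968.81


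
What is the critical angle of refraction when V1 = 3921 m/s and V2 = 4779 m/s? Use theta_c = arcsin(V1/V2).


V1/V2 = 3921/4779 = 0.820465
theta_c = arcsin(0.820465) = 55.1313 degrees

55.1313


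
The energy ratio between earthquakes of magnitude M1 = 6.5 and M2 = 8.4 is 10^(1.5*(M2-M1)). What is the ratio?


M2 - M1 = 8.4 - 6.5 = 1.9
1.5 * 1.9 = 2.85
ratio = 10^2.85 = 707.95

707.95


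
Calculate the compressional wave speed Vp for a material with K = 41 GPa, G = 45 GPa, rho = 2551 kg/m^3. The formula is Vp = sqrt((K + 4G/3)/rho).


First compute the effective modulus:
K + 4G/3 = 41e9 + 4*45e9/3 = 101000000000.0 Pa
Then divide by density:
101000000000.0 / 2551 = 39592316.7385 Pa/(kg/m^3)
Take the square root:
Vp = sqrt(39592316.7385) = 6292.24 m/s

6292.24


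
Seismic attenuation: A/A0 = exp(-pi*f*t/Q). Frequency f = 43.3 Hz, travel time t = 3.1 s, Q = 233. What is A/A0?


pi*f*t/Q = pi*43.3*3.1/233 = 1.809854
A/A0 = exp(-1.809854) = 0.163678

0.163678


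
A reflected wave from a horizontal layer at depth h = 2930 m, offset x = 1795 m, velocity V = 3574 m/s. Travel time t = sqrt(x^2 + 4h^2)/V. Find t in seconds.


x^2 + 4h^2 = 1795^2 + 4*2930^2 = 3222025 + 34339600 = 37561625
sqrt(37561625) = 6128.754
t = 6128.754 / 3574 = 1.7148 s

1.7148


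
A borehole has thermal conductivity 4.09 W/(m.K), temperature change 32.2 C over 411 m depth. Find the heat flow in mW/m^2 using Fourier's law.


q = k * dT / dz * 1000
= 4.09 * 32.2 / 411 * 1000
= 0.320433 * 1000
= 320.4331 mW/m^2

320.4331


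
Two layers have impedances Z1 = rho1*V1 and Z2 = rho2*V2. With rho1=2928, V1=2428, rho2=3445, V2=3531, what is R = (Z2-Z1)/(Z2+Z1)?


Z1 = 2928 * 2428 = 7109184
Z2 = 3445 * 3531 = 12164295
R = (12164295 - 7109184) / (12164295 + 7109184) = 5055111 / 19273479 = 0.2623

0.2623


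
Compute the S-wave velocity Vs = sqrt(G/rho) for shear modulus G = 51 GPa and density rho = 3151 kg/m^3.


Convert G to Pa: G = 51e9 Pa
Compute G/rho = 51e9 / 3151 = 16185337.9879
Vs = sqrt(16185337.9879) = 4023.1 m/s

4023.1


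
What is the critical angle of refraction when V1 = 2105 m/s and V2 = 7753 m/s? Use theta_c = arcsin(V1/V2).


V1/V2 = 2105/7753 = 0.271508
theta_c = arcsin(0.271508) = 15.754 degrees

15.754


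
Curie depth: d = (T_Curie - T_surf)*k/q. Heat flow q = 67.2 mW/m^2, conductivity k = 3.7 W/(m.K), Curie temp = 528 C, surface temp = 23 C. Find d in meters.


T_Curie - T_surf = 528 - 23 = 505 C
Convert q to W/m^2: 67.2 mW/m^2 = 0.0672 W/m^2
d = 505 * 3.7 / 0.0672 = 27805.06 m

27805.06


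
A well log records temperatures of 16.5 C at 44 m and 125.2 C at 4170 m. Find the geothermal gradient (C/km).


dT = 125.2 - 16.5 = 108.7 C
dz = 4170 - 44 = 4126 m
gradient = dT/dz * 1000 = 108.7/4126 * 1000 = 26.3451 C/km

26.3451


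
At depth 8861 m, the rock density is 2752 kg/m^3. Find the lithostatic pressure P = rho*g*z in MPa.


P = rho * g * z / 1e6
= 2752 * 9.81 * 8861 / 1e6
= 239221480.32 / 1e6
= 239.2215 MPa

239.2215


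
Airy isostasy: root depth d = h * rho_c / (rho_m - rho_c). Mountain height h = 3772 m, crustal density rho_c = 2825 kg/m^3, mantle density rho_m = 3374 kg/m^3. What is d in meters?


rho_m - rho_c = 3374 - 2825 = 549
d = 3772 * 2825 / 549
= 10655900 / 549
= 19409.65 m

19409.65


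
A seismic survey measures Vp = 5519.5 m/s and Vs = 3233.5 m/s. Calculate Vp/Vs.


Vp/Vs = 5519.5 / 3233.5
= 1.707

1.707


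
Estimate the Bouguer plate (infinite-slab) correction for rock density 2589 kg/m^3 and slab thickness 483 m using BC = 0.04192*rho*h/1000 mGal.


BC = 0.04192 * rho * h / 1000
= 0.04192 * 2589 * 483 / 1000
= 52.4204 mGal

52.4204


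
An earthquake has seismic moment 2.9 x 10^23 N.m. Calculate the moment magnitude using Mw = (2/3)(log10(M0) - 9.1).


log10(M0) = log10(2.9 x 10^23) = 23.4624
Mw = 2/3 * (23.4624 - 9.1)
= 2/3 * 14.3624
= 9.57

9.57


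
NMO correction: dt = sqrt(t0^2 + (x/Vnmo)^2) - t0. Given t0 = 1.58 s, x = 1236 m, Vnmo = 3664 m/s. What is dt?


x/Vnmo = 1236/3664 = 0.337336
(x/Vnmo)^2 = 0.113796
t0^2 = 2.4964
sqrt(2.4964 + 0.113796) = 1.61561
dt = 1.61561 - 1.58 = 0.03561

0.03561


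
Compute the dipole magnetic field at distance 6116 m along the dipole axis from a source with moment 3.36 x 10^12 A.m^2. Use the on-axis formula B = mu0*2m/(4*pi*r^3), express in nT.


m = 3.36 x 10^12 = 3360000000000 A.m^2
2m = 6720000000000 A.m^2
r^3 = 6116^3 = 228771768896
B = (4pi*10^-7) * 6720000000000 / (4*pi * 228771768896) * 1e9
= 8444601.052849 / 2874830834049.66 * 1e9
= 2937.4254 nT

2937.4254


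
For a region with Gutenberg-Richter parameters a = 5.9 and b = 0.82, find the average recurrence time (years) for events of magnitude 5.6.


log10(N) = 5.9 - 0.82*5.6 = 1.308
N = 10^1.308 = 20.32357
T = 1/N = 1/20.32357 = 0.0492 years

0.0492


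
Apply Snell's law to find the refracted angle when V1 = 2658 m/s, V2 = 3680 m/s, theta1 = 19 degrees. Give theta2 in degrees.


sin(theta1) = sin(19 deg) = 0.325568
sin(theta2) = V2/V1 * sin(theta1) = 3680/2658 * 0.325568 = 0.450749
theta2 = arcsin(0.450749) = 26.7917 degrees

26.7917


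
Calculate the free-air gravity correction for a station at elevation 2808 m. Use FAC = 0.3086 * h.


FAC = 0.3086 * h
= 0.3086 * 2808
= 866.5488 mGal

866.5488


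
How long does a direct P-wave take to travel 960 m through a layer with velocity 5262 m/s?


t = x / V
= 960 / 5262
= 0.1824 s

0.1824


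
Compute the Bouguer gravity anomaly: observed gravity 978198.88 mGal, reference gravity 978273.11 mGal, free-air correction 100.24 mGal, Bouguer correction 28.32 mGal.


BA = g_obs - g_ref + FAC - BC
= 978198.88 - 978273.11 + 100.24 - 28.32
= -2.31 mGal

-2.31


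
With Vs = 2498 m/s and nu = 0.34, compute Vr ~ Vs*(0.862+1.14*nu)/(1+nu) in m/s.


Numerator factor = 0.862 + 1.14*0.34 = 1.2496
Denominator = 1 + 0.34 = 1.34
Vr = 2498 * 1.2496 / 1.34 = 2329.48 m/s

2329.48


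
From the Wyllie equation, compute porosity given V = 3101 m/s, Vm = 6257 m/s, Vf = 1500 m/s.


1/V - 1/Vm = 1/3101 - 1/6257 = 0.00016266
1/Vf - 1/Vm = 1/1500 - 1/6257 = 0.00050685
phi = 0.00016266 / 0.00050685 = 0.3209

0.3209


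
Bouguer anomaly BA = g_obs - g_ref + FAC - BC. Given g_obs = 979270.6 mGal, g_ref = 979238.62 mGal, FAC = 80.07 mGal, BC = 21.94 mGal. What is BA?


BA = g_obs - g_ref + FAC - BC
= 979270.6 - 979238.62 + 80.07 - 21.94
= 90.11 mGal

90.11


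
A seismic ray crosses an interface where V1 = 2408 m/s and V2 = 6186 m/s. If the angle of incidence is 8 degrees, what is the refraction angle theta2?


sin(theta1) = sin(8 deg) = 0.139173
sin(theta2) = V2/V1 * sin(theta1) = 6186/2408 * 0.139173 = 0.357527
theta2 = arcsin(0.357527) = 20.9484 degrees

20.9484


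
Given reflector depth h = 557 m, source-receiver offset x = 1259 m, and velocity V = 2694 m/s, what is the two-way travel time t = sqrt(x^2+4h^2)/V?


x^2 + 4h^2 = 1259^2 + 4*557^2 = 1585081 + 1240996 = 2826077
sqrt(2826077) = 1681.094
t = 1681.094 / 2694 = 0.624 s

0.624


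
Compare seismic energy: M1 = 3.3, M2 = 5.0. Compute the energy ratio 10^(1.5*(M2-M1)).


M2 - M1 = 5.0 - 3.3 = 1.7
1.5 * 1.7 = 2.55
ratio = 10^2.55 = 354.81

354.81


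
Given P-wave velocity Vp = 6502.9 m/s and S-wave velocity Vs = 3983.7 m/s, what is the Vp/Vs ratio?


Vp/Vs = 6502.9 / 3983.7
= 1.6324

1.6324


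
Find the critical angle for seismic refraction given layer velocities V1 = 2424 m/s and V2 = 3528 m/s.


V1/V2 = 2424/3528 = 0.687075
theta_c = arcsin(0.687075) = 43.399 degrees

43.399


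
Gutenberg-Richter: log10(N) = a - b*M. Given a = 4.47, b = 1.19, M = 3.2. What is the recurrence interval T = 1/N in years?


log10(N) = 4.47 - 1.19*3.2 = 0.662
N = 10^0.662 = 4.59198
T = 1/N = 1/4.59198 = 0.2178 years

0.2178


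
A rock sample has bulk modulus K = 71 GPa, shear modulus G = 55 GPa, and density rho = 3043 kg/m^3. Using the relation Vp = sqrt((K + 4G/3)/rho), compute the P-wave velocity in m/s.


First compute the effective modulus:
K + 4G/3 = 71e9 + 4*55e9/3 = 144333333333.33 Pa
Then divide by density:
144333333333.33 / 3043 = 47431263.008 Pa/(kg/m^3)
Take the square root:
Vp = sqrt(47431263.008) = 6887.04 m/s

6887.04


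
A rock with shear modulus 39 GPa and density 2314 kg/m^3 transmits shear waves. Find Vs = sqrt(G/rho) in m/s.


Convert G to Pa: G = 39e9 Pa
Compute G/rho = 39e9 / 2314 = 16853932.5843
Vs = sqrt(16853932.5843) = 4105.35 m/s

4105.35


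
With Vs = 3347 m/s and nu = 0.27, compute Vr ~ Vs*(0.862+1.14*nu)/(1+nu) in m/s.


Numerator factor = 0.862 + 1.14*0.27 = 1.1698
Denominator = 1 + 0.27 = 1.27
Vr = 3347 * 1.1698 / 1.27 = 3082.93 m/s

3082.93


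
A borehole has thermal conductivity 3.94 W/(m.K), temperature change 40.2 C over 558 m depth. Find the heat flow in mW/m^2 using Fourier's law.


q = k * dT / dz * 1000
= 3.94 * 40.2 / 558 * 1000
= 0.283849 * 1000
= 283.8495 mW/m^2

283.8495


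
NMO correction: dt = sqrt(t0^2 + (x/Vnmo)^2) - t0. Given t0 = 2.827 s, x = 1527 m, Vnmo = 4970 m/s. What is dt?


x/Vnmo = 1527/4970 = 0.307243
(x/Vnmo)^2 = 0.094399
t0^2 = 7.991929
sqrt(7.991929 + 0.094399) = 2.843647
dt = 2.843647 - 2.827 = 0.016647

0.016647


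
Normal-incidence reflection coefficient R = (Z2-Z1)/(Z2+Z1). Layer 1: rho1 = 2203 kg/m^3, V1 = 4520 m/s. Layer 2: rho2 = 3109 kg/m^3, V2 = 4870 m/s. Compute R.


Z1 = 2203 * 4520 = 9957560
Z2 = 3109 * 4870 = 15140830
R = (15140830 - 9957560) / (15140830 + 9957560) = 5183270 / 25098390 = 0.2065

0.2065


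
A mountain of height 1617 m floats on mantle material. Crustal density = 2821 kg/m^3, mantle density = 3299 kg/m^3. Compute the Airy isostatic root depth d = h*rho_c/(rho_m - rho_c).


rho_m - rho_c = 3299 - 2821 = 478
d = 1617 * 2821 / 478
= 4561557 / 478
= 9543.01 m

9543.01


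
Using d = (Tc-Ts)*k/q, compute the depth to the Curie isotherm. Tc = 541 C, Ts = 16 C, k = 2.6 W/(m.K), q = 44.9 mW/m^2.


T_Curie - T_surf = 541 - 16 = 525 C
Convert q to W/m^2: 44.9 mW/m^2 = 0.0449 W/m^2
d = 525 * 2.6 / 0.0449 = 30400.89 m

30400.89


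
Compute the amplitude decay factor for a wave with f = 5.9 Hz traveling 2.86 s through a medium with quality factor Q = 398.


pi*f*t/Q = pi*5.9*2.86/398 = 0.133194
A/A0 = exp(-0.133194) = 0.875295

0.875295


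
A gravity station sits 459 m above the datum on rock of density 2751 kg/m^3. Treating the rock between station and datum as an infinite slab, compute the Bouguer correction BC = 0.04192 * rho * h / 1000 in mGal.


BC = 0.04192 * rho * h / 1000
= 0.04192 * 2751 * 459 / 1000
= 52.9328 mGal

52.9328


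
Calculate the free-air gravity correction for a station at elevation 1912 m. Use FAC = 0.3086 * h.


FAC = 0.3086 * h
= 0.3086 * 1912
= 590.0432 mGal

590.0432


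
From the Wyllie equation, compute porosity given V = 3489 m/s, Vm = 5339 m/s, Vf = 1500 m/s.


1/V - 1/Vm = 1/3489 - 1/5339 = 9.931e-05
1/Vf - 1/Vm = 1/1500 - 1/5339 = 0.00047937
phi = 9.931e-05 / 0.00047937 = 0.2072

0.2072


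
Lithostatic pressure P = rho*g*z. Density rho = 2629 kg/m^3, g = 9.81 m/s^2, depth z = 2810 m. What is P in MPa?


P = rho * g * z / 1e6
= 2629 * 9.81 * 2810 / 1e6
= 72471276.9 / 1e6
= 72.4713 MPa

72.4713


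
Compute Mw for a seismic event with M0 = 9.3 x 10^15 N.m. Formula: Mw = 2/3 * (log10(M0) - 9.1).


log10(M0) = log10(9.3 x 10^15) = 15.9685
Mw = 2/3 * (15.9685 - 9.1)
= 2/3 * 6.8685
= 4.58

4.58


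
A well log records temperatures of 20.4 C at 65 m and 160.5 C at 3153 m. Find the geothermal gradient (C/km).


dT = 160.5 - 20.4 = 140.1 C
dz = 3153 - 65 = 3088 m
gradient = dT/dz * 1000 = 140.1/3088 * 1000 = 45.3692 C/km

45.3692


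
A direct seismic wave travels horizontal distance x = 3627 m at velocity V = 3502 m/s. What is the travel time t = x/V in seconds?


t = x / V
= 3627 / 3502
= 1.0357 s

1.0357


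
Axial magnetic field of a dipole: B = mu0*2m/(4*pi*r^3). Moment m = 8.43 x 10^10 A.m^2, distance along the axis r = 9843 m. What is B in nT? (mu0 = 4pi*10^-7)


m = 8.43 x 10^10 = 84300000000 A.m^2
2m = 168600000000 A.m^2
r^3 = 9843^3 = 953635600107
B = (4pi*10^-7) * 168600000000 / (4*pi * 953635600107) * 1e9
= 211869.008558 / 11983738381991.38 * 1e9
= 17.6797 nT

17.6797


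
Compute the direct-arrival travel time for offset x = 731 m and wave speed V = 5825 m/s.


t = x / V
= 731 / 5825
= 0.1255 s

0.1255


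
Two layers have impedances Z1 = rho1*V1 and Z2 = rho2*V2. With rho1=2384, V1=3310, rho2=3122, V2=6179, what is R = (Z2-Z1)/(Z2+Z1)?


Z1 = 2384 * 3310 = 7891040
Z2 = 3122 * 6179 = 19290838
R = (19290838 - 7891040) / (19290838 + 7891040) = 11399798 / 27181878 = 0.4194

0.4194


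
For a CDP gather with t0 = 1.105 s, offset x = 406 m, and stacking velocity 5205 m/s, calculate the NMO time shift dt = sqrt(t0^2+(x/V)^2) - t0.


x/Vnmo = 406/5205 = 0.078002
(x/Vnmo)^2 = 0.006084
t0^2 = 1.221025
sqrt(1.221025 + 0.006084) = 1.10775
dt = 1.10775 - 1.105 = 0.00275

0.00275


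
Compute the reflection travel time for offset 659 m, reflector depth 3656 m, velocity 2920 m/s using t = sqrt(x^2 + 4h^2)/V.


x^2 + 4h^2 = 659^2 + 4*3656^2 = 434281 + 53465344 = 53899625
sqrt(53899625) = 7341.6364
t = 7341.6364 / 2920 = 2.5143 s

2.5143


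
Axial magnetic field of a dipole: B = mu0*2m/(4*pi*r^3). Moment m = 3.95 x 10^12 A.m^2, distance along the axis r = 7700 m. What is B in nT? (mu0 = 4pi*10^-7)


m = 3.95 x 10^12 = 3950000000000 A.m^2
2m = 7900000000000 A.m^2
r^3 = 7700^3 = 456533000000
B = (4pi*10^-7) * 7900000000000 / (4*pi * 456533000000) * 1e9
= 9927432.785344 / 5736962875685.24 * 1e9
= 1730.4335 nT

1730.4335


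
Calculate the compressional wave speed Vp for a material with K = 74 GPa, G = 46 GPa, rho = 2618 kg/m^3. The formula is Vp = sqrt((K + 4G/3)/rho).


First compute the effective modulus:
K + 4G/3 = 74e9 + 4*46e9/3 = 135333333333.33 Pa
Then divide by density:
135333333333.33 / 2618 = 51693404.6346 Pa/(kg/m^3)
Take the square root:
Vp = sqrt(51693404.6346) = 7189.81 m/s

7189.81


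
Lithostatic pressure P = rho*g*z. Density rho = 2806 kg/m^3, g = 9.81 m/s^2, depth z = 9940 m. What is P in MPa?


P = rho * g * z / 1e6
= 2806 * 9.81 * 9940 / 1e6
= 273616988.4 / 1e6
= 273.617 MPa

273.617


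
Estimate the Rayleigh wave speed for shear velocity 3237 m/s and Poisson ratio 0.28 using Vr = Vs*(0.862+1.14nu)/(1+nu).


Numerator factor = 0.862 + 1.14*0.28 = 1.1812
Denominator = 1 + 0.28 = 1.28
Vr = 3237 * 1.1812 / 1.28 = 2987.14 m/s

2987.14


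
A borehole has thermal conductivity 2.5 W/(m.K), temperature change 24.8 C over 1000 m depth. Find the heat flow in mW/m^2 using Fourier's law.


q = k * dT / dz * 1000
= 2.5 * 24.8 / 1000 * 1000
= 0.062 * 1000
= 62.0 mW/m^2

62.0


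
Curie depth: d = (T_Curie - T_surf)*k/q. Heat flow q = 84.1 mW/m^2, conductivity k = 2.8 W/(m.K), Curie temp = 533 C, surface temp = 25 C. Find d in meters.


T_Curie - T_surf = 533 - 25 = 508 C
Convert q to W/m^2: 84.1 mW/m^2 = 0.0841 W/m^2
d = 508 * 2.8 / 0.0841 = 16913.2 m

16913.2


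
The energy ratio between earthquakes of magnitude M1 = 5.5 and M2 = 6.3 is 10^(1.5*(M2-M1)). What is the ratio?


M2 - M1 = 6.3 - 5.5 = 0.8
1.5 * 0.8 = 1.2
ratio = 10^1.2 = 15.85

15.85


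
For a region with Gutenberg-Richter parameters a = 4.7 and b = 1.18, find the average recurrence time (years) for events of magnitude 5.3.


log10(N) = 4.7 - 1.18*5.3 = -1.554
N = 10^-1.554 = 0.027925
T = 1/N = 1/0.027925 = 35.8096 years

35.8096


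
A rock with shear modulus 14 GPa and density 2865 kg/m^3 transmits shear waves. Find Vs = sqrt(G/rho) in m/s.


Convert G to Pa: G = 14e9 Pa
Compute G/rho = 14e9 / 2865 = 4886561.9546
Vs = sqrt(4886561.9546) = 2210.56 m/s

2210.56


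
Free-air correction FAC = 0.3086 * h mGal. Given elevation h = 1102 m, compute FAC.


FAC = 0.3086 * h
= 0.3086 * 1102
= 340.0772 mGal

340.0772


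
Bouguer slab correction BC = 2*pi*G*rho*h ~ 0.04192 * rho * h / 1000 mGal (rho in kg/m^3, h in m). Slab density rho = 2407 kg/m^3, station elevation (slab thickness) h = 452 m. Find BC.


BC = 0.04192 * rho * h / 1000
= 0.04192 * 2407 * 452 / 1000
= 45.6075 mGal

45.6075


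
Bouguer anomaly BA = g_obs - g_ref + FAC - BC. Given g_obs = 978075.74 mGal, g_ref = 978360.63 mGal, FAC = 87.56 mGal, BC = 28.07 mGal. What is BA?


BA = g_obs - g_ref + FAC - BC
= 978075.74 - 978360.63 + 87.56 - 28.07
= -225.4 mGal

-225.4


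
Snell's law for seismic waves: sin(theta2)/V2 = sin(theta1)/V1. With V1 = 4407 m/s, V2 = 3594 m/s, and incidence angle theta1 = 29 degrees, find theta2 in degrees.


sin(theta1) = sin(29 deg) = 0.48481
sin(theta2) = V2/V1 * sin(theta1) = 3594/4407 * 0.48481 = 0.395372
theta2 = arcsin(0.395372) = 23.2892 degrees

23.2892


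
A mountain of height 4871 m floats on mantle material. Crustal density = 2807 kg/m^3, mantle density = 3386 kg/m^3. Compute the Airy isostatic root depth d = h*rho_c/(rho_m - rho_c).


rho_m - rho_c = 3386 - 2807 = 579
d = 4871 * 2807 / 579
= 13672897 / 579
= 23614.68 m

23614.68


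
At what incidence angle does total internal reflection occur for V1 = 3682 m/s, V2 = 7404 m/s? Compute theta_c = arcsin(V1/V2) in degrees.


V1/V2 = 3682/7404 = 0.497299
theta_c = arcsin(0.497299) = 29.8214 degrees

29.8214


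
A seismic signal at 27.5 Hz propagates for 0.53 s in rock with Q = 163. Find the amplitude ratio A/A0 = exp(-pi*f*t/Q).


pi*f*t/Q = pi*27.5*0.53/163 = 0.280912
A/A0 = exp(-0.280912) = 0.755095

0.755095


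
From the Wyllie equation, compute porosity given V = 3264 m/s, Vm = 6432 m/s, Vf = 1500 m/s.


1/V - 1/Vm = 1/3264 - 1/6432 = 0.0001509
1/Vf - 1/Vm = 1/1500 - 1/6432 = 0.00051119
phi = 0.0001509 / 0.00051119 = 0.2952

0.2952


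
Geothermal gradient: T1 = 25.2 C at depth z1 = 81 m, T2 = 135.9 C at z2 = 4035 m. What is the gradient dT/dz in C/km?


dT = 135.9 - 25.2 = 110.7 C
dz = 4035 - 81 = 3954 m
gradient = dT/dz * 1000 = 110.7/3954 * 1000 = 27.997 C/km

27.997


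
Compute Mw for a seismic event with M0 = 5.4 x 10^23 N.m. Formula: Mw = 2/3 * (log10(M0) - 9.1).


log10(M0) = log10(5.4 x 10^23) = 23.7324
Mw = 2/3 * (23.7324 - 9.1)
= 2/3 * 14.6324
= 9.75

9.75


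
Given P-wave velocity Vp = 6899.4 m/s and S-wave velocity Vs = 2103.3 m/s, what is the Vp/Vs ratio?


Vp/Vs = 6899.4 / 2103.3
= 3.2803

3.2803


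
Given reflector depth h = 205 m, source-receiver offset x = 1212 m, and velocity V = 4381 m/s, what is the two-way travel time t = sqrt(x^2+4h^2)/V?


x^2 + 4h^2 = 1212^2 + 4*205^2 = 1468944 + 168100 = 1637044
sqrt(1637044) = 1279.4702
t = 1279.4702 / 4381 = 0.292 s

0.292


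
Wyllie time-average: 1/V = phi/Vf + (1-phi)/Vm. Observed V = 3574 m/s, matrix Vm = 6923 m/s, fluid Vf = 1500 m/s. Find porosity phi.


1/V - 1/Vm = 1/3574 - 1/6923 = 0.00013535
1/Vf - 1/Vm = 1/1500 - 1/6923 = 0.00052222
phi = 0.00013535 / 0.00052222 = 0.2592

0.2592


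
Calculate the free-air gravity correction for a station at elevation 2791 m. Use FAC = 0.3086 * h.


FAC = 0.3086 * h
= 0.3086 * 2791
= 861.3026 mGal

861.3026


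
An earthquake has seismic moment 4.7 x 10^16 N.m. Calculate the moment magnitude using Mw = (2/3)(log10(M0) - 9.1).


log10(M0) = log10(4.7 x 10^16) = 16.6721
Mw = 2/3 * (16.6721 - 9.1)
= 2/3 * 7.5721
= 5.05

5.05


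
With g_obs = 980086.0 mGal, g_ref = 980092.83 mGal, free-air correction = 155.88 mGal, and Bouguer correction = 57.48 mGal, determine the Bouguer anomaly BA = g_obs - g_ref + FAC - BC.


BA = g_obs - g_ref + FAC - BC
= 980086.0 - 980092.83 + 155.88 - 57.48
= 91.57 mGal

91.57


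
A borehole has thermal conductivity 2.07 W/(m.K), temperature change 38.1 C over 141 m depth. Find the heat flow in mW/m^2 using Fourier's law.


q = k * dT / dz * 1000
= 2.07 * 38.1 / 141 * 1000
= 0.55934 * 1000
= 559.3404 mW/m^2

559.3404


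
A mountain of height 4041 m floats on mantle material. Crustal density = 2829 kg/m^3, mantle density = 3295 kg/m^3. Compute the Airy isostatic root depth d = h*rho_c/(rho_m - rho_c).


rho_m - rho_c = 3295 - 2829 = 466
d = 4041 * 2829 / 466
= 11431989 / 466
= 24532.17 m

24532.17


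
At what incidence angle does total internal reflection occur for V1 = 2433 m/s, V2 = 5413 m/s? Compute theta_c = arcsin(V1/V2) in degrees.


V1/V2 = 2433/5413 = 0.449473
theta_c = arcsin(0.449473) = 26.7099 degrees

26.7099


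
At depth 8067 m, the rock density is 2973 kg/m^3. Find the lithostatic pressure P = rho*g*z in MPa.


P = rho * g * z / 1e6
= 2973 * 9.81 * 8067 / 1e6
= 235275103.71 / 1e6
= 235.2751 MPa

235.2751


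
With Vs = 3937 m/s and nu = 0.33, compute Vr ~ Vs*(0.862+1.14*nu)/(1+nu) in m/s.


Numerator factor = 0.862 + 1.14*0.33 = 1.2382
Denominator = 1 + 0.33 = 1.33
Vr = 3937 * 1.2382 / 1.33 = 3665.26 m/s

3665.26


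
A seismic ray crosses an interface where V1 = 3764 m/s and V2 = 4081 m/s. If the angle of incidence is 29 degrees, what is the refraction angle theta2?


sin(theta1) = sin(29 deg) = 0.48481
sin(theta2) = V2/V1 * sin(theta1) = 4081/3764 * 0.48481 = 0.52564
theta2 = arcsin(0.52564) = 31.7113 degrees

31.7113


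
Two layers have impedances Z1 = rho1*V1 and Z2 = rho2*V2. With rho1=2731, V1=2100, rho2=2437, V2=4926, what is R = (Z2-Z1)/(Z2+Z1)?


Z1 = 2731 * 2100 = 5735100
Z2 = 2437 * 4926 = 12004662
R = (12004662 - 5735100) / (12004662 + 5735100) = 6269562 / 17739762 = 0.3534

0.3534


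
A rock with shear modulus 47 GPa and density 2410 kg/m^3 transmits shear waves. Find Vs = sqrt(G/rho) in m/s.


Convert G to Pa: G = 47e9 Pa
Compute G/rho = 47e9 / 2410 = 19502074.6888
Vs = sqrt(19502074.6888) = 4416.12 m/s

4416.12


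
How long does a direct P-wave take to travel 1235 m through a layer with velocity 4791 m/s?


t = x / V
= 1235 / 4791
= 0.2578 s

0.2578


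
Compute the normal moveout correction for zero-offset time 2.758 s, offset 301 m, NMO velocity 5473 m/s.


x/Vnmo = 301/5473 = 0.054997
(x/Vnmo)^2 = 0.003025
t0^2 = 7.606564
sqrt(7.606564 + 0.003025) = 2.758548
dt = 2.758548 - 2.758 = 0.000548

5.480000e-04


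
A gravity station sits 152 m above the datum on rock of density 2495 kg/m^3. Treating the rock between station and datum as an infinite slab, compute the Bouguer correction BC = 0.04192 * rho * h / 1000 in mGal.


BC = 0.04192 * rho * h / 1000
= 0.04192 * 2495 * 152 / 1000
= 15.8977 mGal

15.8977


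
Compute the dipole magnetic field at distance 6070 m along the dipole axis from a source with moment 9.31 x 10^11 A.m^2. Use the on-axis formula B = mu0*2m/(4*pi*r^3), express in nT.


m = 9.31 x 10^11 = 931000000000 A.m^2
2m = 1862000000000 A.m^2
r^3 = 6070^3 = 223648543000
B = (4pi*10^-7) * 1862000000000 / (4*pi * 223648543000) * 1e9
= 2339858.208394 / 2810450478699.44 * 1e9
= 832.5563 nT

832.5563


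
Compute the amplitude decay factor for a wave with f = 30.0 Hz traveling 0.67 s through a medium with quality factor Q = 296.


pi*f*t/Q = pi*30.0*0.67/296 = 0.213331
A/A0 = exp(-0.213331) = 0.807889

0.807889


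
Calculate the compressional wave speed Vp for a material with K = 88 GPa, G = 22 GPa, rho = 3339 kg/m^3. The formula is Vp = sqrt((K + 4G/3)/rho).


First compute the effective modulus:
K + 4G/3 = 88e9 + 4*22e9/3 = 117333333333.33 Pa
Then divide by density:
117333333333.33 / 3339 = 35140261.5554 Pa/(kg/m^3)
Take the square root:
Vp = sqrt(35140261.5554) = 5927.92 m/s

5927.92


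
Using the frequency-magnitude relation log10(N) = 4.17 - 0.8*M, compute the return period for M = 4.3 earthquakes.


log10(N) = 4.17 - 0.8*4.3 = 0.73
N = 10^0.73 = 5.370318
T = 1/N = 1/5.370318 = 0.1862 years

0.1862


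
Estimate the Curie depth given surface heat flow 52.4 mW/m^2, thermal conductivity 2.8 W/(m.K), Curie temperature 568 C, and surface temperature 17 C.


T_Curie - T_surf = 568 - 17 = 551 C
Convert q to W/m^2: 52.4 mW/m^2 = 0.0524 W/m^2
d = 551 * 2.8 / 0.0524 = 29442.75 m

29442.75


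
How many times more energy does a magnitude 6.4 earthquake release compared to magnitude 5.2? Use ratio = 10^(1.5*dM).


M2 - M1 = 6.4 - 5.2 = 1.2
1.5 * 1.2 = 1.8
ratio = 10^1.8 = 63.1

63.1


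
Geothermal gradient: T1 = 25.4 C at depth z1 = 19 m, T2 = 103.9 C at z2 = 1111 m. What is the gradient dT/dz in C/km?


dT = 103.9 - 25.4 = 78.5 C
dz = 1111 - 19 = 1092 m
gradient = dT/dz * 1000 = 78.5/1092 * 1000 = 71.8864 C/km

71.8864


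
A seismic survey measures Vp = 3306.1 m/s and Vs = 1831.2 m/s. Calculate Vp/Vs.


Vp/Vs = 3306.1 / 1831.2
= 1.8054

1.8054


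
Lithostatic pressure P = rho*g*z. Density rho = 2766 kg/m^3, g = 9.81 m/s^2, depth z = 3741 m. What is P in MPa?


P = rho * g * z / 1e6
= 2766 * 9.81 * 3741 / 1e6
= 101510014.86 / 1e6
= 101.51 MPa

101.51


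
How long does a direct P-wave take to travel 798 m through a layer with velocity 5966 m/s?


t = x / V
= 798 / 5966
= 0.1338 s

0.1338


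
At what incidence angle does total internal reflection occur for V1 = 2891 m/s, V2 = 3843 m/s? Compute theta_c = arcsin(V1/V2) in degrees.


V1/V2 = 2891/3843 = 0.752277
theta_c = arcsin(0.752277) = 48.788 degrees

48.788


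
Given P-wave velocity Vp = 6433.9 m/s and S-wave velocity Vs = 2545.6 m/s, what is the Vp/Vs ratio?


Vp/Vs = 6433.9 / 2545.6
= 2.5275

2.5275


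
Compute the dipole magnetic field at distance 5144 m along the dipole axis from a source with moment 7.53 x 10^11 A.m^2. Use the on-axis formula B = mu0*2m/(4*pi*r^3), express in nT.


m = 7.53 x 10^11 = 753000000000 A.m^2
2m = 1506000000000 A.m^2
r^3 = 5144^3 = 136114025984
B = (4pi*10^-7) * 1506000000000 / (4*pi * 136114025984) * 1e9
= 1892495.414522 / 1710459296327.46 * 1e9
= 1106.4253 nT

1106.4253


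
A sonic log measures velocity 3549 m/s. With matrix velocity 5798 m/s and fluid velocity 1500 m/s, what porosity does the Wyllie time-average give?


1/V - 1/Vm = 1/3549 - 1/5798 = 0.0001093
1/Vf - 1/Vm = 1/1500 - 1/5798 = 0.00049419
phi = 0.0001093 / 0.00049419 = 0.2212

0.2212


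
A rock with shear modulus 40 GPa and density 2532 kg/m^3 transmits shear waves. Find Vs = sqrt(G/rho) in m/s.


Convert G to Pa: G = 40e9 Pa
Compute G/rho = 40e9 / 2532 = 15797788.3096
Vs = sqrt(15797788.3096) = 3974.64 m/s

3974.64


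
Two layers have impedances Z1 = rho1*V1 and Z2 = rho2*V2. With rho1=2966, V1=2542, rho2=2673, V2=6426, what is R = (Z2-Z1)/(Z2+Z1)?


Z1 = 2966 * 2542 = 7539572
Z2 = 2673 * 6426 = 17176698
R = (17176698 - 7539572) / (17176698 + 7539572) = 9637126 / 24716270 = 0.3899

0.3899


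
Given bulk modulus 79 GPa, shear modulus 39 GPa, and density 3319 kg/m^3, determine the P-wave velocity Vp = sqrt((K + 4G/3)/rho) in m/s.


First compute the effective modulus:
K + 4G/3 = 79e9 + 4*39e9/3 = 131000000000.0 Pa
Then divide by density:
131000000000.0 / 3319 = 39469719.7951 Pa/(kg/m^3)
Take the square root:
Vp = sqrt(39469719.7951) = 6282.49 m/s

6282.49


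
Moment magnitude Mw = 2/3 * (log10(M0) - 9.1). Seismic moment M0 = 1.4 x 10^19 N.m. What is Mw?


log10(M0) = log10(1.4 x 10^19) = 19.1461
Mw = 2/3 * (19.1461 - 9.1)
= 2/3 * 10.0461
= 6.7

6.7


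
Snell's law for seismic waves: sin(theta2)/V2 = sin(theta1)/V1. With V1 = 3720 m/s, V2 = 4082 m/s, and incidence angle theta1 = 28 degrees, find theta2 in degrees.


sin(theta1) = sin(28 deg) = 0.469472
sin(theta2) = V2/V1 * sin(theta1) = 4082/3720 * 0.469472 = 0.515157
theta2 = arcsin(0.515157) = 31.0079 degrees

31.0079


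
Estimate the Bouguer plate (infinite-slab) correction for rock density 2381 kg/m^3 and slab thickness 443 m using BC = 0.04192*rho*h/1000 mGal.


BC = 0.04192 * rho * h / 1000
= 0.04192 * 2381 * 443 / 1000
= 44.2165 mGal

44.2165


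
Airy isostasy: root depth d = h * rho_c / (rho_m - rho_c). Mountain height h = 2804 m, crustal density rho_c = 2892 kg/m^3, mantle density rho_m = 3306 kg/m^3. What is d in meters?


rho_m - rho_c = 3306 - 2892 = 414
d = 2804 * 2892 / 414
= 8109168 / 414
= 19587.36 m

19587.36


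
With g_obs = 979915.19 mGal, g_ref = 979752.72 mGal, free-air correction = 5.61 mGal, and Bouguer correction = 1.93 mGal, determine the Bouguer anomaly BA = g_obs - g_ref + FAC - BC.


BA = g_obs - g_ref + FAC - BC
= 979915.19 - 979752.72 + 5.61 - 1.93
= 166.15 mGal

166.15


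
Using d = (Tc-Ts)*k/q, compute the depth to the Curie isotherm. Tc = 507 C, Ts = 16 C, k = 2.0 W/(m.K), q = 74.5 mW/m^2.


T_Curie - T_surf = 507 - 16 = 491 C
Convert q to W/m^2: 74.5 mW/m^2 = 0.0745 W/m^2
d = 491 * 2.0 / 0.0745 = 13181.21 m

13181.21


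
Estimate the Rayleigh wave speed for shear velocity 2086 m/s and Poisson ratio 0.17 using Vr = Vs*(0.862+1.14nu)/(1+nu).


Numerator factor = 0.862 + 1.14*0.17 = 1.0558
Denominator = 1 + 0.17 = 1.17
Vr = 2086 * 1.0558 / 1.17 = 1882.39 m/s

1882.39


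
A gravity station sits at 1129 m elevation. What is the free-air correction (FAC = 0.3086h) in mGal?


FAC = 0.3086 * h
= 0.3086 * 1129
= 348.4094 mGal

348.4094


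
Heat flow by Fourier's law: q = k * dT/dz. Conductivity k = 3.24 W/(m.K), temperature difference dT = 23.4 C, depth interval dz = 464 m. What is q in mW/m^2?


q = k * dT / dz * 1000
= 3.24 * 23.4 / 464 * 1000
= 0.163397 * 1000
= 163.3966 mW/m^2

163.3966
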